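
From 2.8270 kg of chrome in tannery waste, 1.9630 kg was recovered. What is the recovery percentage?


Formula: Recovery = recovered / input * 100
Substituting: Recovery = 1.9630 / 2.8270 * 100
Result: 69.4376 %


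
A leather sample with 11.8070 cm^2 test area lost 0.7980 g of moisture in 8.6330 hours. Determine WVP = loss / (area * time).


Formula: WVP = loss / (area * time)
Substituting: WVP = 0.7980 / (11.8070 * 8.6330)
Result: 0.00782892 g/(cm^2*hr)


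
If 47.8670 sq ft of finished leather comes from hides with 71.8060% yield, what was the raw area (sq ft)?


Formula: raw = finished * 100 / yield
Substituting: raw = 47.8670 * 100 / 71.8060
Result: 66.6616 sq ft


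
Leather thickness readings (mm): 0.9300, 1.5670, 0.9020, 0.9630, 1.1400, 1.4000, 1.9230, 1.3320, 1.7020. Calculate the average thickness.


Formula: Average = sum / n
Substituting: Average = 11.8590 / 9
Result: 1.3177 mm


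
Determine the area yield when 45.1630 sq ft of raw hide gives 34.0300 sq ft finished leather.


Formula: Yield = finished / raw * 100
Substituting: Yield = 34.0300 / 45.1630 * 100
Result: 75.3493 %


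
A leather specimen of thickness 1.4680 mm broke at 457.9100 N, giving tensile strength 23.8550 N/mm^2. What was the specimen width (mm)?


Formula: w = F / (TS * t)
Substituting: w = 457.9100 / (23.8550 * 1.4680)
Result: 13.0760 mm


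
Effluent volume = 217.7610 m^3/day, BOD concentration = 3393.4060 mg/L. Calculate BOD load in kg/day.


Formula: BOD_load = volume * conc / 1000
Substituting: BOD_load = 217.7610 * 3393.4060 / 1000
Result: 738.9515 kg/day


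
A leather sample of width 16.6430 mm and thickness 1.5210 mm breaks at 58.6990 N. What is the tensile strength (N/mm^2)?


Formula: TS = force / (width * thickness)
Substituting: TS = 58.6990 / (16.6430 * 1.5210)
Result: 2.3188 N/mm^2


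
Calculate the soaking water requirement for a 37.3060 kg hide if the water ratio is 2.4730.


Formula: Water = hide_weight * ratio
Substituting: Water = 37.3060 * 2.4730
Result: 92.2577 kg


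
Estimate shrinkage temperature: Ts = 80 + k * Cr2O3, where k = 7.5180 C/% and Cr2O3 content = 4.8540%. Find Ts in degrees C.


Formula: Ts = 80 + k * Cr2O3
Substituting: Ts = 80 + 7.5180 * 4.8540
Result: 116.4924 C


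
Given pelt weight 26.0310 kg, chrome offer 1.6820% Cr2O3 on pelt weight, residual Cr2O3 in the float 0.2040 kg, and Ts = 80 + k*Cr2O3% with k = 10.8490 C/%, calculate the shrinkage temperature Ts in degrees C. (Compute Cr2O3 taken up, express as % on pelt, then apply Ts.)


Offered = pelt * offer_pct / 100 = 26.0310 * 1.6820 / 100 = 0.4378 kg
Uptake = offered - residual = 0.4378 - 0.2040 = 0.2338 kg
Cr2O3% on pelt = uptake / pelt * 100 = 0.2338 / 26.0310 * 100 = 0.8983 %
Ts = 80 + k * Cr2O3% = 80 + 10.8490 * 0.8983 = 89.7459 C


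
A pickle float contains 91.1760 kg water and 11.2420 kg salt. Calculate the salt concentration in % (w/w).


Formula: Conc = salt / (water + salt) * 100
Substituting: Conc = 11.2420 / (91.1760 + 11.2420) * 100
Result: 10.9766 %


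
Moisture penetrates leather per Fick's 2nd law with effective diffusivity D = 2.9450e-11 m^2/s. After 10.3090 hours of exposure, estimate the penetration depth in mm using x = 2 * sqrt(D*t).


t = 10.3090 hr * 3600 = 37112.4000 s
D * t = 2.9450e-11 * 37112.4000 = 1.0930e-06
x = 2 * sqrt(D*t) = 2 * sqrt(1.0930e-06) = 0.00209089 m = 2.0909 mm


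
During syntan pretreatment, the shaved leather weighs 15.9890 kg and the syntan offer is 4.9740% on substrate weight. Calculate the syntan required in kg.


Formula: Syntan = substrate * pct / 100
Substituting: Syntan = 15.9890 * 4.9740 / 100
Result: 0.7953 kg


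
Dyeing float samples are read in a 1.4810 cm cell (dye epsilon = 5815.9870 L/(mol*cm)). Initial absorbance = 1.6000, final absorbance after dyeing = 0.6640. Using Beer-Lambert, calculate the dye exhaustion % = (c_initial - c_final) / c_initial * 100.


c_initial = A_i / (epsilon * l) = 1.6000 / (5815.9870 * 1.4810) = 1.8576e-04 mol/L
c_final = A_f / (epsilon * l) = 0.6640 / (5815.9870 * 1.4810) = 7.7088e-05 mol/L
Exhaustion = (c_initial - c_final) / c_initial * 100 = (1.8576e-04 - 7.7088e-05) / 1.8576e-04 * 100 = 58.5000 %


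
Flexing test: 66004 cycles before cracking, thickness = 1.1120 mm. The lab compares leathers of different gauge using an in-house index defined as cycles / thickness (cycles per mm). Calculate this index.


Formula: Index = cycles / thickness
Substituting: Index = 66004 / 1.1120
Result: 59356.1151 cycles/mm


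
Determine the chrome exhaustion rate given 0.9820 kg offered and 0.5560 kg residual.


Formula: Uptake = (offered - residual) / offered * 100
Substituting: Uptake = (0.9820 - 0.5560) / 0.9820 * 100
Result: 43.3809 %


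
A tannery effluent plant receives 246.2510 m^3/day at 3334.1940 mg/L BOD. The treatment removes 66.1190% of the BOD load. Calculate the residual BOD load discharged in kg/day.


Load_in = volume * conc / 1000 = 246.2510 * 3334.1940 / 1000 = 821.0486 kg/day
Removed = Load_in * eff / 100 = 821.0486 * 66.1190 / 100 = 542.8691 kg/day
Load_out = Load_in - Removed = 821.0486 - 542.8691 = 278.1795 kg/day


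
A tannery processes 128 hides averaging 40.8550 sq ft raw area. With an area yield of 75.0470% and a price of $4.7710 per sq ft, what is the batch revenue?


Raw_total = N * avg_area = 128 * 40.8550 = 5229.4400 sq ft
Finished = Raw_total * yield / 100 = 5229.4400 * 75.0470 / 100 = 3924.5378 sq ft
Value = Finished * price = 3924.5378 * 4.7710 = 18723.9700 $


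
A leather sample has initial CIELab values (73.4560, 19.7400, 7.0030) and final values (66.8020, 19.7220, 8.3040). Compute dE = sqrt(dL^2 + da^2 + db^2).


dL = -6.6540, da = -0.018, db = 1.3010
dE = sqrt((-6.6540)^2 + (-0.018)^2 + 1.3010^2) = 6.7800


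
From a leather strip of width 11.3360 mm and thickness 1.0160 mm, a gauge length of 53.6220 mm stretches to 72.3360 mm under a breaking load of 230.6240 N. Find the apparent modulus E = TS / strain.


TS = F / (w * t) = 230.6240 / (11.3360 * 1.0160) = 20.0240 N/mm^2
strain = (Lf - L0) / L0 = (72.3360 - 53.6220) / 53.6220 = 0.3490
E = TS / strain = 20.0240 / 0.3490 = 57.3756 N/mm^2


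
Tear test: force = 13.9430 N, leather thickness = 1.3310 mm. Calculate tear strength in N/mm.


Formula: Tear strength = force / thickness
Substituting: Tear strength = 13.9430 / 1.3310
Result: 10.4756 N/mm


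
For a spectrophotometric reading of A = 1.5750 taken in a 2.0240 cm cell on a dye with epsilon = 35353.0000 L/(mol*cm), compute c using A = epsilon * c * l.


Formula: c = A / (epsilon * l)
Substituting: c = 1.5750 / (35353.0000 * 2.0240)
Result: 2.2011e-05 mol/L


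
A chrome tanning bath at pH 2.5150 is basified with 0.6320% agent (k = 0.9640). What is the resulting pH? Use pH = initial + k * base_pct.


Formula: pH_final = pH_initial + k * base_pct
Substituting: pH_final = 2.5150 + 0.9640 * 0.6320
Result: 3.1242


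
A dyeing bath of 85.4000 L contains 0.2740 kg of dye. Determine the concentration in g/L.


Formula: Conc = dye_mass(kg) / volume(L) * 1000
Substituting: Conc = 0.2740 / 85.4000 * 1000
Result: 3.2084 g/L


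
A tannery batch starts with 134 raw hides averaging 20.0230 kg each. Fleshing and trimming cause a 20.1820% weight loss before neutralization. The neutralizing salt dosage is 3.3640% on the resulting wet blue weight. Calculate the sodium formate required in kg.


Total_raw = N * avg_wt = 134 * 20.0230 = 2683.0820 kg
Substrate = Total_raw * (1 - loss/100) = 2683.0820 * (1 - 20.1820/100) = 2141.5824 kg
Neutralizer = Substrate * pct / 100 = 2141.5824 * 3.3640 / 100 = 72.0428 kg


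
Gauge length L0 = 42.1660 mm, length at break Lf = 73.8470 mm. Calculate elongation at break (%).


Formula: Elongation = (Lf - L0) / L0 * 100
Substituting: Elongation = (73.8470 - 42.1660) / 42.1660 * 100
Result: 75.1340 %


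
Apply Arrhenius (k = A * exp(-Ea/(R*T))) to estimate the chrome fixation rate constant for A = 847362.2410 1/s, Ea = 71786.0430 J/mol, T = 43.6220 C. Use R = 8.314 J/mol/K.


T_K = T_C + 273.15 = 43.6220 + 273.15 = 316.7720 K
exponent = -Ea / (R * T_K) = -71786.0430 / (8.314 * 316.7720) = -27.2573
k = A * exp(exponent) = 847362.2410 * exp(-27.2573) = 1.2313e-06 1/s


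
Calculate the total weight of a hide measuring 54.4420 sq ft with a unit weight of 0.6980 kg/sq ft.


Formula: Weight = area * weight_per_sqft
Substituting: Weight = 54.4420 * 0.6980
Result: 38.0005 kg


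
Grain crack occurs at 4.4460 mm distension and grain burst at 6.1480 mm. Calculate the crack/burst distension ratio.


Formula: Ratio = crack / burst
Substituting: Ratio = 4.4460 / 6.1480
Result: 0.7232


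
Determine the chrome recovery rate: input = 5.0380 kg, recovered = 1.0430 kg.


Formula: Recovery = recovered / input * 100
Substituting: Recovery = 1.0430 / 5.0380 * 100
Result: 20.7027 %


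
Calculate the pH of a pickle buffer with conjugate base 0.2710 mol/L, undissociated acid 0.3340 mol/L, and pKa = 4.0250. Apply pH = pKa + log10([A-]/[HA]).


ratio = [A-] / [HA] = 0.2710 / 0.3340 = 0.8114
log10(ratio) = -0.0907772
pH = pKa + log10(ratio) = 4.0250 - 0.0907772 = 3.9342


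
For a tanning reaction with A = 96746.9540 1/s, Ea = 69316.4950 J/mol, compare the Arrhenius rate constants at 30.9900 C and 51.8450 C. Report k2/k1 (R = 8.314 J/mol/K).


T1 = 30.9900 + 273.15 = 304.1400 K; T2 = 51.8450 + 273.15 = 324.9950 K
k1 = A * exp(-Ea/(R*T1)) = 96746.9540 * exp(-69316.4950/(8.314*304.1400)) = 1.2034e-07 1/s
k2 = A * exp(-Ea/(R*T2)) = 96746.9540 * exp(-69316.4950/(8.314*324.9950)) = 6.9884e-07 1/s
k2/k1 = 6.9884e-07 / 1.2034e-07 = 5.8071


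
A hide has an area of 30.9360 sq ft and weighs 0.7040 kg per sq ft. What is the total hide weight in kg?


Formula: Weight = area * weight_per_sqft
Substituting: Weight = 30.9360 * 0.7040
Result: 21.7789 kg


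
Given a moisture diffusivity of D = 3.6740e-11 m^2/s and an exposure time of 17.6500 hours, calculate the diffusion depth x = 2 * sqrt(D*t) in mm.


t = 17.6500 hr * 3600 = 63540.0000 s
D * t = 3.6740e-11 * 63540.0000 = 2.3345e-06
x = 2 * sqrt(D*t) = 2 * sqrt(2.3345e-06) = 0.00305579 m = 3.0558 mm


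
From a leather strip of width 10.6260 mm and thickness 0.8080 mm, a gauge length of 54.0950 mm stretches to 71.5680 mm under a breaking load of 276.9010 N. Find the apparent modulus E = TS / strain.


TS = F / (w * t) = 276.9010 / (10.6260 * 0.8080) = 32.2510 N/mm^2
strain = (Lf - L0) / L0 = (71.5680 - 54.0950) / 54.0950 = 0.3230
E = TS / strain = 32.2510 / 0.3230 = 99.8465 N/mm^2


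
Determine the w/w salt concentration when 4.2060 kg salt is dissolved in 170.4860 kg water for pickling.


Formula: Conc = salt / (water + salt) * 100
Substituting: Conc = 4.2060 / (170.4860 + 4.2060) * 100
Result: 2.4077 %


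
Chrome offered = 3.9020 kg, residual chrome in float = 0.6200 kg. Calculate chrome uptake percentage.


Formula: Uptake = (offered - residual) / offered * 100
Substituting: Uptake = (3.9020 - 0.6200) / 3.9020 * 100
Result: 84.1107 %


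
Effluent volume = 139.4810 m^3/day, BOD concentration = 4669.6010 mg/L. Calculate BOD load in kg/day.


Formula: BOD_load = volume * conc / 1000
Substituting: BOD_load = 139.4810 * 4669.6010 / 1000
Result: 651.3206 kg/day


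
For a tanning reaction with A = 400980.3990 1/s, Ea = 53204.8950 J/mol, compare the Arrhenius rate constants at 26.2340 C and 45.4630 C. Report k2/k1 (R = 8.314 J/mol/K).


T1 = 26.2340 + 273.15 = 299.3840 K; T2 = 45.4630 + 273.15 = 318.6130 K
k1 = A * exp(-Ea/(R*T1)) = 400980.3990 * exp(-53204.8950/(8.314*299.3840)) = 2.0890e-04 1/s
k2 = A * exp(-Ea/(R*T2)) = 400980.3990 * exp(-53204.8950/(8.314*318.6130)) = 7.5891e-04 1/s
k2/k1 = 7.5891e-04 / 2.0890e-04 = 3.6330


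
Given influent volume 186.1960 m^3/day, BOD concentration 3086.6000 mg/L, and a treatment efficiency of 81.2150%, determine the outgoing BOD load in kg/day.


Load_in = volume * conc / 1000 = 186.1960 * 3086.6000 / 1000 = 574.7126 kg/day
Removed = Load_in * eff / 100 = 574.7126 * 81.2150 / 100 = 466.7528 kg/day
Load_out = Load_in - Removed = 574.7126 - 466.7528 = 107.9598 kg/day


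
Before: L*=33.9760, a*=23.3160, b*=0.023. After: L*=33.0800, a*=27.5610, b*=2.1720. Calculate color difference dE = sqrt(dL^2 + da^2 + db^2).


dL = -0.8960, da = 4.2450, db = 2.1490
dE = sqrt((-0.8960)^2 + 4.2450^2 + 2.1490^2) = 4.8416


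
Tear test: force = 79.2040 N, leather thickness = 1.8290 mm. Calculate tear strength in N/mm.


Formula: Tear strength = force / thickness
Substituting: Tear strength = 79.2040 / 1.8290
Result: 43.3045 N/mm


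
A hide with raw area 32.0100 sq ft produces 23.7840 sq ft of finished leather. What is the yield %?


Formula: Yield = finished / raw * 100
Substituting: Yield = 23.7840 / 32.0100 * 100
Result: 74.3018 %


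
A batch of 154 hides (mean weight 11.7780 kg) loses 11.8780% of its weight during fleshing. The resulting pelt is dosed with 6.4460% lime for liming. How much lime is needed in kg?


Total_raw = N * avg_wt = 154 * 11.7780 = 1813.8120 kg
Substrate = Total_raw * (1 - loss/100) = 1813.8120 * (1 - 11.8780/100) = 1598.3674 kg
Lime = Substrate * pct / 100 = 1598.3674 * 6.4460 / 100 = 103.0308 kg


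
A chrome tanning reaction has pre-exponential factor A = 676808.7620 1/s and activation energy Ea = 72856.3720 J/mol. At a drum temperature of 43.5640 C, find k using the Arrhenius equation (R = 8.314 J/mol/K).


T_K = T_C + 273.15 = 43.5640 + 273.15 = 316.7140 K
exponent = -Ea / (R * T_K) = -72856.3720 / (8.314 * 316.7140) = -27.6688
k = A * exp(exponent) = 676808.7620 * exp(-27.6688) = 6.5172e-07 1/s


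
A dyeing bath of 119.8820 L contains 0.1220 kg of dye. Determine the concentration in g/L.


Formula: Conc = dye_mass(kg) / volume(L) * 1000
Substituting: Conc = 0.1220 / 119.8820 * 1000
Result: 1.0177 g/L


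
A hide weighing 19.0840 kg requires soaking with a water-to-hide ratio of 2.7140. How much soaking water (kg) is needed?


Formula: Water = hide_weight * ratio
Substituting: Water = 19.0840 * 2.7140
Result: 51.7940 kg


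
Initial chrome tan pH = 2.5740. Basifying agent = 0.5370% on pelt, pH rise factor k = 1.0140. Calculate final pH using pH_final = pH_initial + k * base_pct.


Formula: pH_final = pH_initial + k * base_pct
Substituting: pH_final = 2.5740 + 1.0140 * 0.5370
Result: 3.1185


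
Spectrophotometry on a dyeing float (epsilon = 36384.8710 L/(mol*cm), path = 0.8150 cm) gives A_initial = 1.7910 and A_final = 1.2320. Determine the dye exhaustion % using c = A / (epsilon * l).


c_initial = A_i / (epsilon * l) = 1.7910 / (36384.8710 * 0.8150) = 6.0397e-05 mol/L
c_final = A_f / (epsilon * l) = 1.2320 / (36384.8710 * 0.8150) = 4.1546e-05 mol/L
Exhaustion = (c_initial - c_final) / c_initial * 100 = (6.0397e-05 - 4.1546e-05) / 6.0397e-05 * 100 = 31.2116 %


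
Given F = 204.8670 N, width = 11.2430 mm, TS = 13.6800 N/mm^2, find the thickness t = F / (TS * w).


Formula: t = F / (TS * w)
Substituting: t = 204.8670 / (13.6800 * 11.2430)
Result: 1.3320 mm


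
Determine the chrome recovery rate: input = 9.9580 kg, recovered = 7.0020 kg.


Formula: Recovery = recovered / input * 100
Substituting: Recovery = 7.0020 / 9.9580 * 100
Result: 70.3153 %


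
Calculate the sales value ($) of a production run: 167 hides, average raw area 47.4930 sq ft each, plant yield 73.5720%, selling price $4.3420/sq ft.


Raw_total = N * avg_area = 167 * 47.4930 = 7931.3310 sq ft
Finished = Raw_total * yield / 100 = 7931.3310 * 73.5720 / 100 = 5835.2388 sq ft
Value = Finished * price = 5835.2388 * 4.3420 = 25336.6071 $


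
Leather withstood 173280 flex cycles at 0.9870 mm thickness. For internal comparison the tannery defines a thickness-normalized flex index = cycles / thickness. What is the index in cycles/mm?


Formula: Index = cycles / thickness
Substituting: Index = 173280 / 0.9870
Result: 175562.3100 cycles/mm


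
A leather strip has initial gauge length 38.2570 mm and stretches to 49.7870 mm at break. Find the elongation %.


Formula: Elongation = (Lf - L0) / L0 * 100
Substituting: Elongation = (49.7870 - 38.2570) / 38.2570 * 100
Result: 30.1383 %


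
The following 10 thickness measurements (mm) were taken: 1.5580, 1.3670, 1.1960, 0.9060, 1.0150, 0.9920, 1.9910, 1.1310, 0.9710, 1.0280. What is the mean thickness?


Formula: Average = sum / n
Substituting: Average = 12.1550 / 10
Result: 1.2155 mm


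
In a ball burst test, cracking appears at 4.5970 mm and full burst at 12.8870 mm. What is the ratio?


Formula: Ratio = crack / burst
Substituting: Ratio = 4.5970 / 12.8870
Result: 0.3567


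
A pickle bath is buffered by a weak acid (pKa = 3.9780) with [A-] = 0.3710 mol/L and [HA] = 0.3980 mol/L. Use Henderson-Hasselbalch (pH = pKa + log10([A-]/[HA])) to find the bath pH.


ratio = [A-] / [HA] = 0.3710 / 0.3980 = 0.9322
log10(ratio) = -0.0305092
pH = pKa + log10(ratio) = 3.9780 - 0.0305092 = 3.9475


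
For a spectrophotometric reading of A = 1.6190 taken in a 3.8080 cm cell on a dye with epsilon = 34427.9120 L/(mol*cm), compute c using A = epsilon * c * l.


Formula: c = A / (epsilon * l)
Substituting: c = 1.6190 / (34427.9120 * 3.8080)
Result: 1.2349e-05 mol/L


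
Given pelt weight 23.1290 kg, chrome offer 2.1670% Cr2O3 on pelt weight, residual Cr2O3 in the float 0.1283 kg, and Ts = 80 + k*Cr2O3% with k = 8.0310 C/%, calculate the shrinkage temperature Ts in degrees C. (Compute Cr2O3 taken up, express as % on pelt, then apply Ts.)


Offered = pelt * offer_pct / 100 = 23.1290 * 2.1670 / 100 = 0.5012 kg
Uptake = offered - residual = 0.5012 - 0.1283 = 0.3729 kg
Cr2O3% on pelt = uptake / pelt * 100 = 0.3729 / 23.1290 * 100 = 1.6123 %
Ts = 80 + k * Cr2O3% = 80 + 8.0310 * 1.6123 = 92.9483 C


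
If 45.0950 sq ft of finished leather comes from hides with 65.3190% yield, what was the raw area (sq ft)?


Formula: raw = finished * 100 / yield
Substituting: raw = 45.0950 * 100 / 65.3190
Result: 69.0381 sq ft


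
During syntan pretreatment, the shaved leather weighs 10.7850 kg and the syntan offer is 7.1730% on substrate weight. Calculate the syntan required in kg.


Formula: Syntan = substrate * pct / 100
Substituting: Syntan = 10.7850 * 7.1730 / 100
Result: 0.7736 kg


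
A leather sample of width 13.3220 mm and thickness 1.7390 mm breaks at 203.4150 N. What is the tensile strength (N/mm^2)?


Formula: TS = force / (width * thickness)
Substituting: TS = 203.4150 / (13.3220 * 1.7390)
Result: 8.7804 N/mm^2


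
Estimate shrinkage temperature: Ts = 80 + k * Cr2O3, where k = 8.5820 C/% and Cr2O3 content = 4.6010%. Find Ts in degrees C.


Formula: Ts = 80 + k * Cr2O3
Substituting: Ts = 80 + 8.5820 * 4.6010
Result: 119.4858 C


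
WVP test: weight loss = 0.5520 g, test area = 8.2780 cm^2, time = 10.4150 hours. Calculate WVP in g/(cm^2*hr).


Formula: WVP = loss / (area * time)
Substituting: WVP = 0.5520 / (8.2780 * 10.4150)
Result: 0.00640257 g/(cm^2*hr)


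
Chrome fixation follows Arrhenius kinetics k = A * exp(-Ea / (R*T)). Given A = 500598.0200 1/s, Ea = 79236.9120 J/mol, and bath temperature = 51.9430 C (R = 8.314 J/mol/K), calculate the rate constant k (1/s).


T_K = T_C + 273.15 = 51.9430 + 273.15 = 325.0930 K
exponent = -Ea / (R * T_K) = -79236.9120 / (8.314 * 325.0930) = -29.3164
k = A * exp(exponent) = 500598.0200 * exp(-29.3164) = 9.2803e-08 1/s


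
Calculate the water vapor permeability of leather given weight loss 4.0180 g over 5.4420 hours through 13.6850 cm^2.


Formula: WVP = loss / (area * time)
Substituting: WVP = 4.0180 / (13.6850 * 5.4420)
Result: 0.0539519 g/(cm^2*hr)


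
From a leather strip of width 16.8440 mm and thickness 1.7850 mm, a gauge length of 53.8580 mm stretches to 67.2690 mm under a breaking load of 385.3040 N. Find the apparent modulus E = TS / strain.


TS = F / (w * t) = 385.3040 / (16.8440 * 1.7850) = 12.8150 N/mm^2
strain = (Lf - L0) / L0 = (67.2690 - 53.8580) / 53.8580 = 0.2490
E = TS / strain = 12.8150 / 0.2490 = 51.4647 N/mm^2


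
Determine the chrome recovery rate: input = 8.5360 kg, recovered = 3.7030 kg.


Formula: Recovery = recovered / input * 100
Substituting: Recovery = 3.7030 / 8.5360 * 100
Result: 43.3810 %


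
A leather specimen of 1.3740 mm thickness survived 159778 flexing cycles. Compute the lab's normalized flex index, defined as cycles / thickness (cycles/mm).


Formula: Index = cycles / thickness
Substituting: Index = 159778 / 1.3740
Result: 116286.7540 cycles/mm


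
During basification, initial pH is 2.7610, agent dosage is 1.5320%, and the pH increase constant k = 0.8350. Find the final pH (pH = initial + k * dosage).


Formula: pH_final = pH_initial + k * base_pct
Substituting: pH_final = 2.7610 + 0.8350 * 1.5320
Result: 4.0402


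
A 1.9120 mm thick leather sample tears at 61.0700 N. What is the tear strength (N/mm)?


Formula: Tear strength = force / thickness
Substituting: Tear strength = 61.0700 / 1.9120
Result: 31.9404 N/mm


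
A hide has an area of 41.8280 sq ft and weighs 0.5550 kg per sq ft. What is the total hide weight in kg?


Formula: Weight = area * weight_per_sqft
Substituting: Weight = 41.8280 * 0.5550
Result: 23.2145 kg


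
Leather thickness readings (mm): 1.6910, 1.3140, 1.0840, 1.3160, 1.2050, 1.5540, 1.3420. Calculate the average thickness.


Formula: Average = sum / n
Substituting: Average = 9.5060 / 7
Result: 1.3580 mm


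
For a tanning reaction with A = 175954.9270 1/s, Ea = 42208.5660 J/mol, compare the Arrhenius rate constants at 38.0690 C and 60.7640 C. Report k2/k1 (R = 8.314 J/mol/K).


T1 = 38.0690 + 273.15 = 311.2190 K; T2 = 60.7640 + 273.15 = 333.9140 K
k1 = A * exp(-Ea/(R*T1)) = 175954.9270 * exp(-42208.5660/(8.314*311.2190)) = 0.0144847 1/s
k2 = A * exp(-Ea/(R*T2)) = 175954.9270 * exp(-42208.5660/(8.314*333.9140)) = 0.0438952 1/s
k2/k1 = 0.0438952 / 0.0144847 = 3.0305


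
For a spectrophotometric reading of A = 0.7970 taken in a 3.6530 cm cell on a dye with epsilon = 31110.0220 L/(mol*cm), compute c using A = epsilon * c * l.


Formula: c = A / (epsilon * l)
Substituting: c = 0.7970 / (31110.0220 * 3.6530)
Result: 7.0131e-06 mol/L


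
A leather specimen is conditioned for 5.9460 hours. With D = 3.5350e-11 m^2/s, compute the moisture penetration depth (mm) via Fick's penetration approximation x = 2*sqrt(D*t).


t = 5.9460 hr * 3600 = 21405.6000 s
D * t = 3.5350e-11 * 21405.6000 = 7.5669e-07
x = 2 * sqrt(D*t) = 2 * sqrt(7.5669e-07) = 0.00173976 m = 1.7398 mm


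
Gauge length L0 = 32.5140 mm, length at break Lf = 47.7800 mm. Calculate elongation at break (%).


Formula: Elongation = (Lf - L0) / L0 * 100
Substituting: Elongation = (47.7800 - 32.5140) / 32.5140 * 100
Result: 46.9521 %


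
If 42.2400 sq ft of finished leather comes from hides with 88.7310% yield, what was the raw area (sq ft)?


Formula: raw = finished * 100 / yield
Substituting: raw = 42.2400 * 100 / 88.7310
Result: 47.6046 sq ft


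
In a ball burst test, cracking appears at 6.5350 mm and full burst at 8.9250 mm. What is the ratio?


Formula: Ratio = crack / burst
Substituting: Ratio = 6.5350 / 8.9250
Result: 0.7322


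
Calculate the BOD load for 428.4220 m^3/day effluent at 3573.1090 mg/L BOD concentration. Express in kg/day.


Formula: BOD_load = volume * conc / 1000
Substituting: BOD_load = 428.4220 * 3573.1090 / 1000
Result: 1530.7985 kg/day


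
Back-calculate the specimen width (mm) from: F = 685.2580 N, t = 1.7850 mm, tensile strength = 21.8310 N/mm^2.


Formula: w = F / (TS * t)
Substituting: w = 685.2580 / (21.8310 * 1.7850)
Result: 17.5850 mm


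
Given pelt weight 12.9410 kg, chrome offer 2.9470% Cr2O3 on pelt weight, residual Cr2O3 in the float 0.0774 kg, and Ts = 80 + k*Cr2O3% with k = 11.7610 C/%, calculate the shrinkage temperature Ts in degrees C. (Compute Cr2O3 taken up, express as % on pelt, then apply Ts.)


Offered = pelt * offer_pct / 100 = 12.9410 * 2.9470 / 100 = 0.3814 kg
Uptake = offered - residual = 0.3814 - 0.0774 = 0.3040 kg
Cr2O3% on pelt = uptake / pelt * 100 = 0.3040 / 12.9410 * 100 = 2.3489 %
Ts = 80 + k * Cr2O3% = 80 + 11.7610 * 2.3489 = 107.6254 C


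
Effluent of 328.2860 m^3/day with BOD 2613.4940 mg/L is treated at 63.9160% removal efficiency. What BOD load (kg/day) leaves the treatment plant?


Load_in = volume * conc / 1000 = 328.2860 * 2613.4940 / 1000 = 857.9735 kg/day
Removed = Load_in * eff / 100 = 857.9735 * 63.9160 / 100 = 548.3823 kg/day
Load_out = Load_in - Removed = 857.9735 - 548.3823 = 309.5912 kg/day


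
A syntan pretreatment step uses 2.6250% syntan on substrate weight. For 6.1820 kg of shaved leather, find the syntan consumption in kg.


Formula: Syntan = substrate * pct / 100
Substituting: Syntan = 6.1820 * 2.6250 / 100
Result: 0.1623 kg


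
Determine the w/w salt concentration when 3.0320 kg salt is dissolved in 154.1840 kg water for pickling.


Formula: Conc = salt / (water + salt) * 100
Substituting: Conc = 3.0320 / (154.1840 + 3.0320) * 100
Result: 1.9286 %


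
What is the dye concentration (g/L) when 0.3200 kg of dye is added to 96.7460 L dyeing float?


Formula: Conc = dye_mass(kg) / volume(L) * 1000
Substituting: Conc = 0.3200 / 96.7460 * 1000
Result: 3.3076 g/L


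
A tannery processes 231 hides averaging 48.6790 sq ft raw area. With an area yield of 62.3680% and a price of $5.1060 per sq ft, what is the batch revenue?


Raw_total = N * avg_area = 231 * 48.6790 = 11244.8490 sq ft
Finished = Raw_total * yield / 100 = 11244.8490 * 62.3680 / 100 = 7013.1874 sq ft
Value = Finished * price = 7013.1874 * 5.1060 = 35809.3350 $


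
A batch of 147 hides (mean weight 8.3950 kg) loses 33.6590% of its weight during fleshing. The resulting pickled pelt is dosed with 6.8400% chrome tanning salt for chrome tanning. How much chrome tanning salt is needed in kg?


Total_raw = N * avg_wt = 147 * 8.3950 = 1234.0650 kg
Substrate = Total_raw * (1 - loss/100) = 1234.0650 * (1 - 33.6590/100) = 818.6911 kg
Chrome = Substrate * pct / 100 = 818.6911 * 6.8400 / 100 = 55.9985 kg


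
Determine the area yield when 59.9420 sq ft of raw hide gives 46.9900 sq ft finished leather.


Formula: Yield = finished / raw * 100
Substituting: Yield = 46.9900 / 59.9420 * 100
Result: 78.3924 %


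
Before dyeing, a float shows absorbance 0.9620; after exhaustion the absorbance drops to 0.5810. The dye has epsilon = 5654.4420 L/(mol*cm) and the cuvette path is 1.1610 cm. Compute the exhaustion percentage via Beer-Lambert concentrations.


c_initial = A_i / (epsilon * l) = 0.9620 / (5654.4420 * 1.1610) = 1.4654e-04 mol/L
c_final = A_f / (epsilon * l) = 0.5810 / (5654.4420 * 1.1610) = 8.8502e-05 mol/L
Exhaustion = (c_initial - c_final) / c_initial * 100 = (1.4654e-04 - 8.8502e-05) / 1.4654e-04 * 100 = 39.6050 %


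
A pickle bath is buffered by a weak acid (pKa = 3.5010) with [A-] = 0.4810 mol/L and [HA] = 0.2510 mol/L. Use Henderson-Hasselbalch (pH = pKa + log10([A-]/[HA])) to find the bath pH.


ratio = [A-] / [HA] = 0.4810 / 0.2510 = 1.9163
log10(ratio) = 0.2825
pH = pKa + log10(ratio) = 3.5010 + 0.2825 = 3.7835


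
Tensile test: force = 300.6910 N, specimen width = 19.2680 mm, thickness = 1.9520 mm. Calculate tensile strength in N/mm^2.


Formula: TS = force / (width * thickness)
Substituting: TS = 300.6910 / (19.2680 * 1.9520)
Result: 7.9947 N/mm^2


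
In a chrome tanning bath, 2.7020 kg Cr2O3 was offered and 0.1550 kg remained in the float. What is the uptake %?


Formula: Uptake = (offered - residual) / offered * 100
Substituting: Uptake = (2.7020 - 0.1550) / 2.7020 * 100
Result: 94.2635 %


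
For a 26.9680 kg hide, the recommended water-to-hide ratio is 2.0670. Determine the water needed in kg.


Formula: Water = hide_weight * ratio
Substituting: Water = 26.9680 * 2.0670
Result: 55.7429 kg


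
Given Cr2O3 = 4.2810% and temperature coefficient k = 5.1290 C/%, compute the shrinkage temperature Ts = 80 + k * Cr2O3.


Formula: Ts = 80 + k * Cr2O3
Substituting: Ts = 80 + 5.1290 * 4.2810
Result: 101.9572 C


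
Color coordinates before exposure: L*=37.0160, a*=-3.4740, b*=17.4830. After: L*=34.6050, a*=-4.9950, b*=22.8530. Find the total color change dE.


dL = -2.4110, da = -1.5210, db = 5.3700
dE = sqrt((-2.4110)^2 + (-1.5210)^2 + 5.3700^2) = 6.0797


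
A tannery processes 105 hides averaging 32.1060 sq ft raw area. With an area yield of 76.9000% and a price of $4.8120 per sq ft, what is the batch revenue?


Raw_total = N * avg_area = 105 * 32.1060 = 3371.1300 sq ft
Finished = Raw_total * yield / 100 = 3371.1300 * 76.9000 / 100 = 2592.3990 sq ft
Value = Finished * price = 2592.3990 * 4.8120 = 12474.6238 $


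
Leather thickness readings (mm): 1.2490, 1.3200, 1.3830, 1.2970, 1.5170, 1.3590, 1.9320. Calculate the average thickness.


Formula: Average = sum / n
Substituting: Average = 10.0570 / 7
Result: 1.4367 mm


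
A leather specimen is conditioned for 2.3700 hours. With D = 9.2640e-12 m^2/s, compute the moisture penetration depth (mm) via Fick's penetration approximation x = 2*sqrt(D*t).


t = 2.3700 hr * 3600 = 8532.0000 s
D * t = 9.2640e-12 * 8532.0000 = 7.9040e-08
x = 2 * sqrt(D*t) = 2 * sqrt(7.9040e-08) = 5.6228e-04 m = 0.5623 mm


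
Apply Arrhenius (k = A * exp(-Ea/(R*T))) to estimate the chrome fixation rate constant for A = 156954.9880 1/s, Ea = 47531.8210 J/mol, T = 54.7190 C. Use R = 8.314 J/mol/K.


T_K = T_C + 273.15 = 54.7190 + 273.15 = 327.8690 K
exponent = -Ea / (R * T_K) = -47531.8210 / (8.314 * 327.8690) = -17.4371
k = A * exp(exponent) = 156954.9880 * exp(-17.4371) = 0.00419703 1/s


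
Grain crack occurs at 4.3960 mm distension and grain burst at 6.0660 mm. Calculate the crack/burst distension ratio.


Formula: Ratio = crack / burst
Substituting: Ratio = 4.3960 / 6.0660
Result: 0.7247


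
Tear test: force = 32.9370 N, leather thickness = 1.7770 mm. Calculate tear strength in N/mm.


Formula: Tear strength = force / thickness
Substituting: Tear strength = 32.9370 / 1.7770
Result: 18.5352 N/mm


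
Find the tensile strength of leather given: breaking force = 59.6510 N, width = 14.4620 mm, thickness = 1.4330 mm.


Formula: TS = force / (width * thickness)
Substituting: TS = 59.6510 / (14.4620 * 1.4330)
Result: 2.8783 N/mm^2


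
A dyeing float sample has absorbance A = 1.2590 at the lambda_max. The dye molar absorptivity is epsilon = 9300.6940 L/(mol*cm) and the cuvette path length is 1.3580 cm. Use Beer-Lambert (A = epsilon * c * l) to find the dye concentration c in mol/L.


Formula: c = A / (epsilon * l)
Substituting: c = 1.2590 / (9300.6940 * 1.3580)
Result: 9.9681e-05 mol/L


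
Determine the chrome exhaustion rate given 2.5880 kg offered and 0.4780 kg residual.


Formula: Uptake = (offered - residual) / offered * 100
Substituting: Uptake = (2.5880 - 0.4780) / 2.5880 * 100
Result: 81.5301 %


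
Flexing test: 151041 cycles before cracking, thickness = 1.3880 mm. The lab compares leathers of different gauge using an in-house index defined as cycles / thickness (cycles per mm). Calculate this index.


Formula: Index = cycles / thickness
Substituting: Index = 151041 / 1.3880
Result: 108819.1643 cycles/mm


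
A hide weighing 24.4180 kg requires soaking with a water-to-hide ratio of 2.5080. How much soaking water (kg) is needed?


Formula: Water = hide_weight * ratio
Substituting: Water = 24.4180 * 2.5080
Result: 61.2403 kg


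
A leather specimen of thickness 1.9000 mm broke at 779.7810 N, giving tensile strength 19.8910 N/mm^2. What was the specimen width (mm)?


Formula: w = F / (TS * t)
Substituting: w = 779.7810 / (19.8910 * 1.9000)
Result: 20.6330 mm


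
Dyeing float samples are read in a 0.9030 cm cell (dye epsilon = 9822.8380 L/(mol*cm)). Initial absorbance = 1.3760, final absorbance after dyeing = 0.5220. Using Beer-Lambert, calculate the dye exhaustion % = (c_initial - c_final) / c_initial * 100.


c_initial = A_i / (epsilon * l) = 1.3760 / (9822.8380 * 0.9030) = 1.5513e-04 mol/L
c_final = A_f / (epsilon * l) = 0.5220 / (9822.8380 * 0.9030) = 5.8850e-05 mol/L
Exhaustion = (c_initial - c_final) / c_initial * 100 = (1.5513e-04 - 5.8850e-05) / 1.5513e-04 * 100 = 62.0640 %


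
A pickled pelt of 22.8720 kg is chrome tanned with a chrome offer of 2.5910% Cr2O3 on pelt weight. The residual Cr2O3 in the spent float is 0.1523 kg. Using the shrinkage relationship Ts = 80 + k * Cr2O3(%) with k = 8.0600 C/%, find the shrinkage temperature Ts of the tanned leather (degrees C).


Offered = pelt * offer_pct / 100 = 22.8720 * 2.5910 / 100 = 0.5926 kg
Uptake = offered - residual = 0.5926 - 0.1523 = 0.4403 kg
Cr2O3% on pelt = uptake / pelt * 100 = 0.4403 / 22.8720 * 100 = 1.9251 %
Ts = 80 + k * Cr2O3% = 80 + 8.0600 * 1.9251 = 95.5165 C


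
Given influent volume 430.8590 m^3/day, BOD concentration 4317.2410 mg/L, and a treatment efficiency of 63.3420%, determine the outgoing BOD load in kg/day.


Load_in = volume * conc / 1000 = 430.8590 * 4317.2410 / 1000 = 1860.1221 kg/day
Removed = Load_in * eff / 100 = 1860.1221 * 63.3420 / 100 = 1178.2386 kg/day
Load_out = Load_in - Removed = 1860.1221 - 1178.2386 = 681.8836 kg/day


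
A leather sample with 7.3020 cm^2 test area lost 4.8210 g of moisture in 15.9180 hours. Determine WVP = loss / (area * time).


Formula: WVP = loss / (area * time)
Substituting: WVP = 4.8210 / (7.3020 * 15.9180)
Result: 0.0414769 g/(cm^2*hr)


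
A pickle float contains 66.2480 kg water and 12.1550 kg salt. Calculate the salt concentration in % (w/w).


Formula: Conc = salt / (water + salt) * 100
Substituting: Conc = 12.1550 / (66.2480 + 12.1550) * 100
Result: 15.5032 %


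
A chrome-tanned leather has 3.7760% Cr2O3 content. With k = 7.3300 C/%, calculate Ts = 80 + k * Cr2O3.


Formula: Ts = 80 + k * Cr2O3
Substituting: Ts = 80 + 7.3300 * 3.7760
Result: 107.6781 C


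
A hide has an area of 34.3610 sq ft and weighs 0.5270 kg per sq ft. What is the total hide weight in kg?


Formula: Weight = area * weight_per_sqft
Substituting: Weight = 34.3610 * 0.5270
Result: 18.1082 kg


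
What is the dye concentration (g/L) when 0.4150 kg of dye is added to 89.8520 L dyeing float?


Formula: Conc = dye_mass(kg) / volume(L) * 1000
Substituting: Conc = 0.4150 / 89.8520 * 1000
Result: 4.6187 g/L


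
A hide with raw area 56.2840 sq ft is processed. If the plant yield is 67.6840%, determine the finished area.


Formula: finished = raw * yield / 100
Substituting: finished = 56.2840 * 67.6840 / 100
Result: 38.0953 sq ft


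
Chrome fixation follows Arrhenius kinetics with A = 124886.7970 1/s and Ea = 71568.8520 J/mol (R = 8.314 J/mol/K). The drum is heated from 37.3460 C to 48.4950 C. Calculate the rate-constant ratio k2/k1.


T1 = 37.3460 + 273.15 = 310.4960 K; T2 = 48.4950 + 273.15 = 321.6450 K
k1 = A * exp(-Ea/(R*T1)) = 124886.7970 * exp(-71568.8520/(8.314*310.4960)) = 1.1378e-07 1/s
k2 = A * exp(-Ea/(R*T2)) = 124886.7970 * exp(-71568.8520/(8.314*321.6450)) = 2.9746e-07 1/s
k2/k1 = 2.9746e-07 / 1.1378e-07 = 2.6143


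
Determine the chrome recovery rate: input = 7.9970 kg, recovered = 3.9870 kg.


Formula: Recovery = recovered / input * 100
Substituting: Recovery = 3.9870 / 7.9970 * 100
Result: 49.8562 %


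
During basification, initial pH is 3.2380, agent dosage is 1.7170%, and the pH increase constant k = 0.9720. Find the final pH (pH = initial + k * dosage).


Formula: pH_final = pH_initial + k * base_pct
Substituting: pH_final = 3.2380 + 0.9720 * 1.7170
Result: 4.9069


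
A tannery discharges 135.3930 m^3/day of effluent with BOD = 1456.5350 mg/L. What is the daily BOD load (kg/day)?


Formula: BOD_load = volume * conc / 1000
Substituting: BOD_load = 135.3930 * 1456.5350 / 1000
Result: 197.2046 kg/day


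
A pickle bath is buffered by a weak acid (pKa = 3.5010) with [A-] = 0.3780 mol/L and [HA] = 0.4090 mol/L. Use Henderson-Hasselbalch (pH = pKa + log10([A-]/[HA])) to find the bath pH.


ratio = [A-] / [HA] = 0.3780 / 0.4090 = 0.9242
log10(ratio) = -0.0342315
pH = pKa + log10(ratio) = 3.5010 - 0.0342315 = 3.4668


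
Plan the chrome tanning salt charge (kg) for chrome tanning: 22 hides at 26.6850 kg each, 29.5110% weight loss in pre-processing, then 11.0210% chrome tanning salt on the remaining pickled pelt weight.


Total_raw = N * avg_wt = 22 * 26.6850 = 587.0700 kg
Substrate = Total_raw * (1 - loss/100) = 587.0700 * (1 - 29.5110/100) = 413.8198 kg
Chrome = Substrate * pct / 100 = 413.8198 * 11.0210 / 100 = 45.6071 kg


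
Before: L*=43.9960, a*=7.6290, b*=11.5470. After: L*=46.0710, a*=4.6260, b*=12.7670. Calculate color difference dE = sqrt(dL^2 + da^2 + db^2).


dL = 2.0750, da = -3.0030, db = 1.2200
dE = sqrt(2.0750^2 + (-3.0030)^2 + 1.2200^2) = 3.8486


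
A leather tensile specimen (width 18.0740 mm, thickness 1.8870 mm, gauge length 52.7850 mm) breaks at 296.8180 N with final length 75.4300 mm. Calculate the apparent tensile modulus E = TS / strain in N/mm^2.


TS = F / (w * t) = 296.8180 / (18.0740 * 1.8870) = 8.7029 N/mm^2
strain = (Lf - L0) / L0 = (75.4300 - 52.7850) / 52.7850 = 0.4290
E = TS / strain = 8.7029 / 0.4290 = 20.2863 N/mm^2


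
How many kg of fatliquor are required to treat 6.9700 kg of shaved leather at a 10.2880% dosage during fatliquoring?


Formula: Fat = substrate * pct / 100
Substituting: Fat = 6.9700 * 10.2880 / 100
Result: 0.7171 kg


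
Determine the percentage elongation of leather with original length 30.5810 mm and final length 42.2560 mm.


Formula: Elongation = (Lf - L0) / L0 * 100
Substituting: Elongation = (42.2560 - 30.5810) / 30.5810 * 100
Result: 38.1773 %


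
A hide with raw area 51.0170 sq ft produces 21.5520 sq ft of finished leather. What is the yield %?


Formula: Yield = finished / raw * 100
Substituting: Yield = 21.5520 / 51.0170 * 100
Result: 42.2447 %


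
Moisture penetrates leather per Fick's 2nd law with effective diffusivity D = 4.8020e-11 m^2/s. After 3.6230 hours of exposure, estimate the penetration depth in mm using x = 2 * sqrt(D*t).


t = 3.6230 hr * 3600 = 13042.8000 s
D * t = 4.8020e-11 * 13042.8000 = 6.2632e-07
x = 2 * sqrt(D*t) = 2 * sqrt(6.2632e-07) = 0.0015828 m = 1.5828 mm


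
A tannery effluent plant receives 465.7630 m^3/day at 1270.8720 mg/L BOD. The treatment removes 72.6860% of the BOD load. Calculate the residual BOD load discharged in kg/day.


Load_in = volume * conc / 1000 = 465.7630 * 1270.8720 / 1000 = 591.9252 kg/day
Removed = Load_in * eff / 100 = 591.9252 * 72.6860 / 100 = 430.2467 kg/day
Load_out = Load_in - Removed = 591.9252 - 430.2467 = 161.6784 kg/day


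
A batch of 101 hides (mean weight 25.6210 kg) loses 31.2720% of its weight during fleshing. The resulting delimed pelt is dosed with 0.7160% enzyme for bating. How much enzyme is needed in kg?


Total_raw = N * avg_wt = 101 * 25.6210 = 2587.7210 kg
Substrate = Total_raw * (1 - loss/100) = 2587.7210 * (1 - 31.2720/100) = 1778.4889 kg
Enzyme = Substrate * pct / 100 = 1778.4889 * 0.7160 / 100 = 12.7340 kg


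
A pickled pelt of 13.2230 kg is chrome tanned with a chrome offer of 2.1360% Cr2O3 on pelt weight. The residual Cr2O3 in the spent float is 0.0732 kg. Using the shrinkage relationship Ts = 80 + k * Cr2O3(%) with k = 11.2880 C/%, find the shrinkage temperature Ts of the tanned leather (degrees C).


Offered = pelt * offer_pct / 100 = 13.2230 * 2.1360 / 100 = 0.2824 kg
Uptake = offered - residual = 0.2824 - 0.0732 = 0.2092 kg
Cr2O3% on pelt = uptake / pelt * 100 = 0.2092 / 13.2230 * 100 = 1.5824 %
Ts = 80 + k * Cr2O3% = 80 + 11.2880 * 1.5824 = 97.8623 C


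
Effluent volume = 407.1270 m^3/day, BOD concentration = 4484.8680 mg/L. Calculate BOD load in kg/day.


Formula: BOD_load = volume * conc / 1000
Substituting: BOD_load = 407.1270 * 4484.8680 / 1000
Result: 1825.9109 kg/day


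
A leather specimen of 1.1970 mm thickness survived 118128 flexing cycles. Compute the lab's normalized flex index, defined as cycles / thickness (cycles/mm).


Formula: Index = cycles / thickness
Substituting: Index = 118128 / 1.1970
Result: 98686.7168 cycles/mm
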